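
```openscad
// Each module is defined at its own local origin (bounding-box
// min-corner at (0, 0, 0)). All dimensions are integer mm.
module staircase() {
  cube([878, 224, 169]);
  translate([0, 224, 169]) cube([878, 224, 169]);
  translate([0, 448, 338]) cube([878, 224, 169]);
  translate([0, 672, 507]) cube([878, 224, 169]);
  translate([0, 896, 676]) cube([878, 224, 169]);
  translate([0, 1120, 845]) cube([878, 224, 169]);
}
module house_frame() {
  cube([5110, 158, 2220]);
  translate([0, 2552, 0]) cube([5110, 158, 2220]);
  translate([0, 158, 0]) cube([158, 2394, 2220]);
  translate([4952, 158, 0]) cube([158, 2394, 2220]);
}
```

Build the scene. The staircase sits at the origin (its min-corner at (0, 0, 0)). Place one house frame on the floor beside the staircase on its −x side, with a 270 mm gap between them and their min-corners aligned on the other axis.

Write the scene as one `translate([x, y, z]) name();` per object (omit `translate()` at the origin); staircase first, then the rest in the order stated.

staircase();
translate([-5380, 0, 0]) house_frame();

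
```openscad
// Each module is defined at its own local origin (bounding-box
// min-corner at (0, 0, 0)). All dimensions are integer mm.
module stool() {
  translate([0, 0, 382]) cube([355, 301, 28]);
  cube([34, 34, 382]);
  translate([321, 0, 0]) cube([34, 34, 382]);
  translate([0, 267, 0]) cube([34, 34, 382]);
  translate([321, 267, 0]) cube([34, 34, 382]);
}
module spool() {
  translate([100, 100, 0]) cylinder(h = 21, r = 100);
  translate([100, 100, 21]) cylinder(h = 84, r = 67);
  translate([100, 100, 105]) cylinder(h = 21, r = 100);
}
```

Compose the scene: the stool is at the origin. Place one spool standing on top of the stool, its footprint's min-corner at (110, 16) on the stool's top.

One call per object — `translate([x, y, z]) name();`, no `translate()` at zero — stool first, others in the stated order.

stool();
translate([110, 16, 410]) spool();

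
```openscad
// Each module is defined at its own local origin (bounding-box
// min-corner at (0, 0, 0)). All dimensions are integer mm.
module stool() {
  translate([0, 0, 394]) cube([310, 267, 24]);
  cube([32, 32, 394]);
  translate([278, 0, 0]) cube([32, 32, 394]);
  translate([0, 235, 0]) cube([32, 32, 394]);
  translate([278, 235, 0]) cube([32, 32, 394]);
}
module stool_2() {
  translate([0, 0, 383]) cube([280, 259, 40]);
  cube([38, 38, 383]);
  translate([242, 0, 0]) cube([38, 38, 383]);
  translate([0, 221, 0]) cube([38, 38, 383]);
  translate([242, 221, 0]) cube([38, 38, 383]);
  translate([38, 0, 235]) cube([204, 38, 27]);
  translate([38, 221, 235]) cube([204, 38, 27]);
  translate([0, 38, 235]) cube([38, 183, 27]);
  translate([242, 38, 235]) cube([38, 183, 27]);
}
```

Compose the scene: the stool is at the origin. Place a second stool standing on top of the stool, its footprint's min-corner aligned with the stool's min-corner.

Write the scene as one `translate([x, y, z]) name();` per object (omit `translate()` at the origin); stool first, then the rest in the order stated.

stool();
translate([0, 0, 418]) stool_2();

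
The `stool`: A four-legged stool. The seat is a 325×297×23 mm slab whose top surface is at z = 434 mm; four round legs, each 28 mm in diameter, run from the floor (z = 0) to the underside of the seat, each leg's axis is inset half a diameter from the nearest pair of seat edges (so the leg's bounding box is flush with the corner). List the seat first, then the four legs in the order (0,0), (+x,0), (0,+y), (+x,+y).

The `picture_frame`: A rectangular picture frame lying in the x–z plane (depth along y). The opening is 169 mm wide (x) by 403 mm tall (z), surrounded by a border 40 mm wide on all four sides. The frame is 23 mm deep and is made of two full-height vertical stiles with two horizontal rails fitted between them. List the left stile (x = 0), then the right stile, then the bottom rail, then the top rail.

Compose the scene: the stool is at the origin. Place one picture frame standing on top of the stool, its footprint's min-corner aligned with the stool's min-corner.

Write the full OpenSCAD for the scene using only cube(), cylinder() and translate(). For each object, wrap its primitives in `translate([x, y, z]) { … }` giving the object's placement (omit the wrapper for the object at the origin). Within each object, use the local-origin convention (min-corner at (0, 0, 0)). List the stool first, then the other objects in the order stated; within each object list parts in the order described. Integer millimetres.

translate([0, 0, 411]) cube([325, 297, 23]);
translate([14, 14, 0]) cylinder(h = 411, r = 14);
translate([311, 14, 0]) cylinder(h = 411, r = 14);
translate([14, 283, 0]) cylinder(h = 411, r = 14);
translate([311, 283, 0]) cylinder(h = 411, r = 14);
translate([0, 0, 434]) {
  cube([40, 23, 483]);
  translate([209, 0, 0]) cube([40, 23, 483]);
  translate([40, 0, 0]) cube([169, 23, 40]);
  translate([40, 0, 443]) cube([169, 23, 40]);
}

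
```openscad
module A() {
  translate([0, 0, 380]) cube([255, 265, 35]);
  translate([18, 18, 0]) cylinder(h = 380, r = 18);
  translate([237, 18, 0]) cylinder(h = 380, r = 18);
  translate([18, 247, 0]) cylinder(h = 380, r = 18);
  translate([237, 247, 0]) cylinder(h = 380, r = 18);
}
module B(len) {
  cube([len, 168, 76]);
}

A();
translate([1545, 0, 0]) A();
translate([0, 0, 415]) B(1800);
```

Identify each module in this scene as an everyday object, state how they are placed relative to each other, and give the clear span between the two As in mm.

Second stool starts at x = 1545; first ends at x = 255; clear span = 1545 − 255 = 1290 mm.

A is a stool. B is a beam. A beam spans the tops of two stools. The clear span between the two stools is 1290 mm.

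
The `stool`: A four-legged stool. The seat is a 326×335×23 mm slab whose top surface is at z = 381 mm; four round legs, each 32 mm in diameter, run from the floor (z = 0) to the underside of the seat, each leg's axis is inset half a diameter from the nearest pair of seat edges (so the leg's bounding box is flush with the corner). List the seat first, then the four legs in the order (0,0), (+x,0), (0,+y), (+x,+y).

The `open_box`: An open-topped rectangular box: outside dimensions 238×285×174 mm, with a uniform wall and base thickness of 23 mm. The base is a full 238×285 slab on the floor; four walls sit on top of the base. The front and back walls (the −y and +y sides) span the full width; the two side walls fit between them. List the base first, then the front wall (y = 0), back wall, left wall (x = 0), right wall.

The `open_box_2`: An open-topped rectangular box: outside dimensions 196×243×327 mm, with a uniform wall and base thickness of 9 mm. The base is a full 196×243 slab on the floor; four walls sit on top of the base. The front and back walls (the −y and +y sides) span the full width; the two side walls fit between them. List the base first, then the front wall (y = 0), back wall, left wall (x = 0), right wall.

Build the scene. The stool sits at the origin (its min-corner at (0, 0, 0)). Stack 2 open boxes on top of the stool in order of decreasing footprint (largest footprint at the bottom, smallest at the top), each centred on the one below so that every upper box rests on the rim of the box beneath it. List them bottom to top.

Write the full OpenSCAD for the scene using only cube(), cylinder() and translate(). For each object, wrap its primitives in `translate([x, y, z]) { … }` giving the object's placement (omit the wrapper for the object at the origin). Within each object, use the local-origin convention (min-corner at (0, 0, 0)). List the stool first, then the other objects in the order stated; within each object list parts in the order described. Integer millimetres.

translate([0, 0, 358]) cube([326, 335, 23]);
translate([16, 16, 0]) cylinder(h = 358, r = 16);
translate([310, 16, 0]) cylinder(h = 358, r = 16);
translate([16, 319, 0]) cylinder(h = 358, r = 16);
translate([310, 319, 0]) cylinder(h = 358, r = 16);
translate([44, 25, 381]) {
  cube([238, 285, 23]);
  translate([0, 0, 23]) cube([238, 23, 151]);
  translate([0, 262, 23]) cube([238, 23, 151]);
  translate([0, 23, 23]) cube([23, 239, 151]);
  translate([215, 23, 23]) cube([23, 239, 151]);
}
translate([65, 46, 555]) {
  cube([196, 243, 9]);
  translate([0, 0, 9]) cube([196, 9, 318]);
  translate([0, 234, 9]) cube([196, 9, 318]);
  translate([0, 9, 9]) cube([9, 225, 318]);
  translate([187, 9, 9]) cube([9, 225, 318]);
}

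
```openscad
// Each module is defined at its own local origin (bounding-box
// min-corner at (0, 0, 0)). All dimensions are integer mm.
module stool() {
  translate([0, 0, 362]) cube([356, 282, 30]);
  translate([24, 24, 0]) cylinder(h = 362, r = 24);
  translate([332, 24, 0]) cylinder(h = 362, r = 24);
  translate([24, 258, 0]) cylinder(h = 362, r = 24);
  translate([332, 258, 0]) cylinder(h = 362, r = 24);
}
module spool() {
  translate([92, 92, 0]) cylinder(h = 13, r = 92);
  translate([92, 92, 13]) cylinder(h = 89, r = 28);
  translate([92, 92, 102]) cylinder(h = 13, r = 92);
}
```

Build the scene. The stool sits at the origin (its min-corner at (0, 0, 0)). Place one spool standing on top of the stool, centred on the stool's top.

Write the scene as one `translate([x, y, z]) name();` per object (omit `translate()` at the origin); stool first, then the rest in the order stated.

stool();
translate([86, 49, 392]) spool();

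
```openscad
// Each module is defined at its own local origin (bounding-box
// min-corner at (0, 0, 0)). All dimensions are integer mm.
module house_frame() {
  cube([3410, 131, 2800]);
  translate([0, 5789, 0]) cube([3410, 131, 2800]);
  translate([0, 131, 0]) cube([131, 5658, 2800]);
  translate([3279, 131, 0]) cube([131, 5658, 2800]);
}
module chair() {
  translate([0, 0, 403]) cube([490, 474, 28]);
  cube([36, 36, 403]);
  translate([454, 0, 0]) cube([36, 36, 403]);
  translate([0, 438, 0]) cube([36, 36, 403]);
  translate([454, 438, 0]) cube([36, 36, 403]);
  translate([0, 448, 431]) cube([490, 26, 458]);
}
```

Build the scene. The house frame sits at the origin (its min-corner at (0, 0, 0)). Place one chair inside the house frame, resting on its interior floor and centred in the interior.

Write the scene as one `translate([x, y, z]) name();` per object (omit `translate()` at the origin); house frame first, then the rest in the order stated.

house_frame();
translate([1460, 2723, 0]) chair();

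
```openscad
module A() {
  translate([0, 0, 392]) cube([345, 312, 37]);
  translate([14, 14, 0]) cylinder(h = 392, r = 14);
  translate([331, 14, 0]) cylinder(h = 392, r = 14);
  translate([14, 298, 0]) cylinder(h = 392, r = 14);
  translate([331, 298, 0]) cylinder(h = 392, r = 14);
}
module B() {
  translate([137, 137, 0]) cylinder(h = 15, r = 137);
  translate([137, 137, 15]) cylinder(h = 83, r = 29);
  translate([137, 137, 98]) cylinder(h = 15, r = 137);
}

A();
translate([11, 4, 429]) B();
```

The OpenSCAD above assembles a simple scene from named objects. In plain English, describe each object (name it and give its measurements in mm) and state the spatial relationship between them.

A is a four-legged stool. The seat is a 345×312×37 mm slab whose top surface is at z = 429 mm; four round legs, each 28 mm in diameter, run from the floor (z = 0) to the underside of the seat, each leg's axis is inset half a diameter from the nearest pair of seat edges (so the leg's bounding box is flush with the corner).

B is a spool: two coaxial disc flanges of radius 137 mm and thickness 15 mm, joined by a core cylinder of radius 29 mm and height 83 mm. The lower flange rests on z = 0 and the three cylinders share a vertical axis.

The spool is on top of the stool.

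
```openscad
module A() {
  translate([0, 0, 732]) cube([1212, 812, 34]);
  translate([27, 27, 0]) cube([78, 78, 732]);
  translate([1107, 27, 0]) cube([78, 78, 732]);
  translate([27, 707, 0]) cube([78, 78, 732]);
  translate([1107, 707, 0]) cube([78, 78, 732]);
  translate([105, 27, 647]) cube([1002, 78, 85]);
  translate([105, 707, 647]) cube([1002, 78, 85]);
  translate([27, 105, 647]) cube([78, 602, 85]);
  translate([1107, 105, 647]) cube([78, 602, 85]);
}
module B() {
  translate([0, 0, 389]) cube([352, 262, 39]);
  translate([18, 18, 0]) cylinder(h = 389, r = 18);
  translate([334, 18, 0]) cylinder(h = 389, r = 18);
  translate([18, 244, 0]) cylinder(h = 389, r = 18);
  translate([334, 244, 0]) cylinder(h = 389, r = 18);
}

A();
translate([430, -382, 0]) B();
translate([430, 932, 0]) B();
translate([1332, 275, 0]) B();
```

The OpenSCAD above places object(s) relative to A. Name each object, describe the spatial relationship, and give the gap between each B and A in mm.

Each stool's nearest face is 120 mm from the table's bounding box.

A is a table. B is a stool. Three stools sit around the table at the −y, +y, +x sides. The gap between each stool and the table is 120 mm.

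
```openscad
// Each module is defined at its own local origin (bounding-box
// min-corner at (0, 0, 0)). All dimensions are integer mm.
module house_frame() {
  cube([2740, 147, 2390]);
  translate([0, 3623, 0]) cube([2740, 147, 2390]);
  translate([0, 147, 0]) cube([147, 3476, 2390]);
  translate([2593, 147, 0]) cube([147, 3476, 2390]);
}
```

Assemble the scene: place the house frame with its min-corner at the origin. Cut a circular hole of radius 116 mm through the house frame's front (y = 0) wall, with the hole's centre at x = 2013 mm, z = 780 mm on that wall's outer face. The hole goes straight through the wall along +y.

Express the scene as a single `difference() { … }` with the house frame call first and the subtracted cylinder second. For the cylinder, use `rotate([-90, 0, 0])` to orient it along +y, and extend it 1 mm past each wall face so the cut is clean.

difference() {
  house_frame();
  translate([2013, -1, 780]) rotate([-90, 0, 0]) cylinder(h = 149, r = 116);
}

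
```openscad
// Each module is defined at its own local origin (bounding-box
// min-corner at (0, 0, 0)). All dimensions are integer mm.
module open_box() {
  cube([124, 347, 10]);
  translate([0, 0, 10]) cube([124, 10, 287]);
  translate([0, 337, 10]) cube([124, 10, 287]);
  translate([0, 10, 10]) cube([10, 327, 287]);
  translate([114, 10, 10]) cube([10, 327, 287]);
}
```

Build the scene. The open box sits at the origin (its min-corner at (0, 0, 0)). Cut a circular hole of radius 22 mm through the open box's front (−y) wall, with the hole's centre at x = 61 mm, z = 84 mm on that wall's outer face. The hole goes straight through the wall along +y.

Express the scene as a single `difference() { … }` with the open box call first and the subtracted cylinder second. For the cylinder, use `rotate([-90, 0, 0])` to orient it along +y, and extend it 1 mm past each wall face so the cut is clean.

difference() {
  open_box();
  translate([61, -1, 84]) rotate([-90, 0, 0]) cylinder(h = 12, r = 22);
}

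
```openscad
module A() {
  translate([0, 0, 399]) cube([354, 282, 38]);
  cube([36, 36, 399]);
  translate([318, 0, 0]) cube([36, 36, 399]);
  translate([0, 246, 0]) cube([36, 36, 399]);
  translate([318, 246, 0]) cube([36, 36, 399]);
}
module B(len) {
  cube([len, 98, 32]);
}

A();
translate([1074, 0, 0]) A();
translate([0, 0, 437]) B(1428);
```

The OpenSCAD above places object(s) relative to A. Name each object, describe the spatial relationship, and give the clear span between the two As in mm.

A is a stool. B is a beam. A beam spans the tops of two stools. The clear span between the two stools is 720 mm.

Second stool starts at x = 1074; first ends at x = 354; clear span = 1074 − 354 = 720 mm.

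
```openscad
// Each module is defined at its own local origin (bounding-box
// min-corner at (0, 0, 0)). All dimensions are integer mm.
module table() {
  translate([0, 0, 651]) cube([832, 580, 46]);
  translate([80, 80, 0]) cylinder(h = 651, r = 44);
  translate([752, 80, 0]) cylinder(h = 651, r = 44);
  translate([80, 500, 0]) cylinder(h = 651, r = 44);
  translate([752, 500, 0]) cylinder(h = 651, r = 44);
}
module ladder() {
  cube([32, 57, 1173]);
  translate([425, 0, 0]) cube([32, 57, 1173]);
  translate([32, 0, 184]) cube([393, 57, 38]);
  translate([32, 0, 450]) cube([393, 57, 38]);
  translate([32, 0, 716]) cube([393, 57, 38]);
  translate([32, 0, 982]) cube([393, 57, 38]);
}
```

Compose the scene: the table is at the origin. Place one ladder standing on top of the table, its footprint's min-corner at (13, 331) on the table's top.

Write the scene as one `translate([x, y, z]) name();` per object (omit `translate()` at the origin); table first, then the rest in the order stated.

table();
translate([13, 331, 697]) ladder();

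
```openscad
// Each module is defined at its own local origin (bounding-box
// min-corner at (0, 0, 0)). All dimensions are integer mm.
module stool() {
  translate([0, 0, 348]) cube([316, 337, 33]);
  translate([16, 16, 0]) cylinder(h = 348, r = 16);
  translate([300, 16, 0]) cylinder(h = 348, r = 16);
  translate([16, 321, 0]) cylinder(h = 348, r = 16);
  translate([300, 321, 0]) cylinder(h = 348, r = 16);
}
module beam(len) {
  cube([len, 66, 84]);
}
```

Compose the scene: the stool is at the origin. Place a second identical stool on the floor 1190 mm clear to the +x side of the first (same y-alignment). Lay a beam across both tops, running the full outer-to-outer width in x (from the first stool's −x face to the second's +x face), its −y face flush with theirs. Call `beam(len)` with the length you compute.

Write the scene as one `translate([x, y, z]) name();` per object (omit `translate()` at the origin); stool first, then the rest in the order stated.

stool();
translate([1506, 0, 0]) stool();
translate([0, 0, 381]) beam(1822);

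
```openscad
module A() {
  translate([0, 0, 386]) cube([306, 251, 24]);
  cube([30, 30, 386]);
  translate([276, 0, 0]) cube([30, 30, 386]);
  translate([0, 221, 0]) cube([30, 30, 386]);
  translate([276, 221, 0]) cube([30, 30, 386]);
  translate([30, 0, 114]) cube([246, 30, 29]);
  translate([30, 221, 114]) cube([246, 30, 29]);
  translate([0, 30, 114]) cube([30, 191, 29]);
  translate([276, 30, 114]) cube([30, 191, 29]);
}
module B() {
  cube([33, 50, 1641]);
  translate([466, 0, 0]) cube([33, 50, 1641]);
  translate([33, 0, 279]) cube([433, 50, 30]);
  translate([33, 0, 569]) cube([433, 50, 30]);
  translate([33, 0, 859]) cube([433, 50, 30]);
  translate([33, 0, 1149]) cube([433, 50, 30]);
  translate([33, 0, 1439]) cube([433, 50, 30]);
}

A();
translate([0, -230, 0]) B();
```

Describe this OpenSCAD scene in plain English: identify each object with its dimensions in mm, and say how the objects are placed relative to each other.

A is a four-legged stool. The seat is a 306×251×24 mm slab whose top surface is at z = 410 mm; four square legs, each 30×30 mm in cross-section, run from the floor (z = 0) to the underside of the seat, each flush with a corner of the seat. Four stretchers, 30 mm wide and 29 mm tall, connect adjacent legs with their undersides at z = 114 mm, each running between the inner faces of the legs it joins and aligned with the legs' outer faces on the other axis.

B is a straight ladder. Two 33×50 mm vertical rails, 1641 mm tall, stand 499 mm apart (outside-to-outside) with their front faces coplanar on the −y side. 5 rungs, each 50 mm deep and 30 mm tall, span between the inner faces of the rails, front faces flush with the rails. The lowest rung's underside is at z = 279 mm and rungs are spaced 290 mm apart (underside to underside).

The ladder is on the floor beside the stool on its −y side.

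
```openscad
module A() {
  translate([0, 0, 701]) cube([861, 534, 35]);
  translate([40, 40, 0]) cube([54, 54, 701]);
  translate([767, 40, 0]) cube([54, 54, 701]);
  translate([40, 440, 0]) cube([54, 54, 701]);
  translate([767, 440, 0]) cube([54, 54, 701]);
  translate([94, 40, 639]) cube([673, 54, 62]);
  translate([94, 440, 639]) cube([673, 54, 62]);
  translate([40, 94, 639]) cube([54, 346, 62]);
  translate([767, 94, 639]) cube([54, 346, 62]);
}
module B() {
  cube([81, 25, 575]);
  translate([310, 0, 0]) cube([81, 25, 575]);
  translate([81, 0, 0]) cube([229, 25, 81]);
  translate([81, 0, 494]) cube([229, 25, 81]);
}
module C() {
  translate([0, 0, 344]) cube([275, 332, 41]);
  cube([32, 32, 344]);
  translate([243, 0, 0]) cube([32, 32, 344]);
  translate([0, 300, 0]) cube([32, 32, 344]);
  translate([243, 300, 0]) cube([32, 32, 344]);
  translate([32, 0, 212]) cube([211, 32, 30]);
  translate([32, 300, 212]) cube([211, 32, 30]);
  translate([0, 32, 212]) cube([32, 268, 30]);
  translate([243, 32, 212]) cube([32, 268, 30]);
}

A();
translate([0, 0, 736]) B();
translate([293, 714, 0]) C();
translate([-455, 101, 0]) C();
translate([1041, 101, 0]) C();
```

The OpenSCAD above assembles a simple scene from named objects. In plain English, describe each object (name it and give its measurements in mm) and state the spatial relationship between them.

A is a table with a 861×534 mm rectangular top, 35 mm thick, top surface at z = 736 mm, supported by four 54×54 mm square legs, each inset 40 mm from the nearest pair of top edges, running from the floor. Four apron rails, 54 mm thick and 62 mm tall, run between adjacent legs with their top edges flush with the underside of the top and their outer faces flush with the legs' outer faces.

B is a picture frame with a 229×413 mm rectangular opening (x by z) and a uniform 81 mm border on every side. Frame depth is 25 mm along y. It is built from two vertical stiles running the full outside height and two horizontal rails spanning the gap between the stiles.

C is a four-legged stool. The seat is a 275×332×41 mm slab whose top surface is at z = 385 mm; four square legs, each 32×32 mm in cross-section, run from the floor (z = 0) to the underside of the seat, each flush with a corner of the seat. Four stretchers, 32 mm wide and 30 mm tall, connect adjacent legs with their undersides at z = 212 mm, each running between the inner faces of the legs it joins and aligned with the legs' outer faces on the other axis.

The picture frame is on top of the table. Three stools sit around the table at the +y, −x, +x sides.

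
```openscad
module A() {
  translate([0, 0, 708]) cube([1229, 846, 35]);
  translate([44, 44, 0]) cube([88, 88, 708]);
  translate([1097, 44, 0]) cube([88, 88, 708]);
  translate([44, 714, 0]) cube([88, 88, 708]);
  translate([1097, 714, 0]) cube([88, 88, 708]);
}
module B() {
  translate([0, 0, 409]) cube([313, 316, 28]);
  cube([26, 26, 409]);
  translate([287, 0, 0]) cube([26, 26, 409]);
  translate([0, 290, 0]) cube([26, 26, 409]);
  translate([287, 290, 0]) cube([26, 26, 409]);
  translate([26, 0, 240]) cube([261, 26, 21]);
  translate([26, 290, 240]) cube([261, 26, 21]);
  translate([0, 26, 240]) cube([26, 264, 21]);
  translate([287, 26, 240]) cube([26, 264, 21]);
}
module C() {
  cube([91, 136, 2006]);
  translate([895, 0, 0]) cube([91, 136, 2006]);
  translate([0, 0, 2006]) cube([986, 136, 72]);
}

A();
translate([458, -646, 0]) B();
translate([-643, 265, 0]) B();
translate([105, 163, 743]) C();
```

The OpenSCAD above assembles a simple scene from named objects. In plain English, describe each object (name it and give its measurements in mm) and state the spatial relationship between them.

A is a rectangular dining table. The top is 1229×846×35 mm with its upper surface at z = 743 mm. It stands on four 88×88 mm square legs, each inset 44 mm from the nearest pair of top edges, running from the floor to the underside of the top.

B is a four-legged stool. The seat is a 313×316×28 mm slab whose top surface is at z = 437 mm; four square legs, each 26×26 mm in cross-section, run from the floor (z = 0) to the underside of the seat, each flush with a corner of the seat. Four stretchers, 26 mm wide and 21 mm tall, connect adjacent legs with their undersides at z = 240 mm, each running between the inner faces of the legs it joins and aligned with the legs' outer faces on the other axis.

C is a door frame. The clear opening is 804 mm wide and 2006 mm high. Two 91 mm wide jambs, 136 mm deep, stand either side of the opening from the floor to the top of the opening. A 72 mm thick head sits across the top of both jambs, spanning the full outside width of the frame.

Two stools sit around the table at the −y, −x sides. The door frame is on top of the table.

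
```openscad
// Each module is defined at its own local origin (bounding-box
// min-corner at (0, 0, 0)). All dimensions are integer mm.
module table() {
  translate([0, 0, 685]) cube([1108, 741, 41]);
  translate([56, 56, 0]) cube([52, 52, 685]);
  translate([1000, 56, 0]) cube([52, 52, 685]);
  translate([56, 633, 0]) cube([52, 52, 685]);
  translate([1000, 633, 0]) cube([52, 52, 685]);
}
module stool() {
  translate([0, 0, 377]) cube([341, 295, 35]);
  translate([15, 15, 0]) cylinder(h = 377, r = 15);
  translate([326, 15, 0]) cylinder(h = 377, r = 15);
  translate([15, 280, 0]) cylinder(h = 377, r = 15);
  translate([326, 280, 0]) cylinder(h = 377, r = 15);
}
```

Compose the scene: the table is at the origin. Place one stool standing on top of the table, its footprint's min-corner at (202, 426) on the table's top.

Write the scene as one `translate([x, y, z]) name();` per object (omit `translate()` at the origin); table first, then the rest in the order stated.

table();
translate([202, 426, 726]) stool();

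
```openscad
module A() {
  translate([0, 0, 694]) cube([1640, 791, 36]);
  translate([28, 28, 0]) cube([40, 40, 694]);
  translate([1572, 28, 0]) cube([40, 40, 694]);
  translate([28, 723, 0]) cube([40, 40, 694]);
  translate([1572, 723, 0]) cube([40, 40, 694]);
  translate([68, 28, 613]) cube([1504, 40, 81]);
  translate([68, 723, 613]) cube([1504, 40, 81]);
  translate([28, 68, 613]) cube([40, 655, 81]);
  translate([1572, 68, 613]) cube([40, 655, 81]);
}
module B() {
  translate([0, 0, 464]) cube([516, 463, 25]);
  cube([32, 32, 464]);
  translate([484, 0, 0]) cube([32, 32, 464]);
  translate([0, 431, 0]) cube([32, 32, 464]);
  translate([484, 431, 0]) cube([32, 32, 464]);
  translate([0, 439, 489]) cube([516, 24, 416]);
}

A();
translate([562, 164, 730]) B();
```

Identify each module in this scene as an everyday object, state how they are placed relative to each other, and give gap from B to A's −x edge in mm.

The chair's min-x is at 562; the table's min-x is 0; gap = 562 mm.

A is a table. B is a chair. The chair is on top of the table, centred. The gap from the chair to the table's −x edge is 562 mm.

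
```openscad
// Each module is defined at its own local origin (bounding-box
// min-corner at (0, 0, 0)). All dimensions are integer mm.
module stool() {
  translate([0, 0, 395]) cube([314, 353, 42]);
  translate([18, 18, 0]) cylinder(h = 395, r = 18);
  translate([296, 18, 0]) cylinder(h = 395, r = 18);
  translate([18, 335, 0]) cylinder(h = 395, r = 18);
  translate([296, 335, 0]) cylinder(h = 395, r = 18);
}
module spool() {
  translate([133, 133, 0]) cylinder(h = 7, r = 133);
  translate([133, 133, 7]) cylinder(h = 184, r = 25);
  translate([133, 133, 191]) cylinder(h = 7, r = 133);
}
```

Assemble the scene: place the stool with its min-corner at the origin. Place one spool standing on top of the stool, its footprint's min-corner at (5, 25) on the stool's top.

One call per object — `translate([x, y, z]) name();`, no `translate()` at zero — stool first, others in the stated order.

stool();
translate([5, 25, 437]) spool();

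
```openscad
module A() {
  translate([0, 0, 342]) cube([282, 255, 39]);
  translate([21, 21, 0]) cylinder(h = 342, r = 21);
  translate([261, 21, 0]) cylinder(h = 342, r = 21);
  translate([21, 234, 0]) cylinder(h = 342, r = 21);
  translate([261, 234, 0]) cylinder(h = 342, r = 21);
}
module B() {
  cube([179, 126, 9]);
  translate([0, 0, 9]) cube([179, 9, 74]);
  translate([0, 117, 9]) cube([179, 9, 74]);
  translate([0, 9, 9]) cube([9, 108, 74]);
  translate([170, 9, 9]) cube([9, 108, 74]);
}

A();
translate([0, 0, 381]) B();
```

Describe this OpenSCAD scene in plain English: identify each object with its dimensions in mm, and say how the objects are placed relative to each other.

A is a simple wooden stool: a rectangular seat 282 mm (x) by 255 mm (y), 39 mm thick, top face at z = 381 mm, on four round legs, each 42 mm in diameter. The legs rest on z = 0, each leg's axis is inset half a diameter from the nearest pair of seat edges (so the leg's bounding box is flush with the corner).

B is an open-topped rectangular box: outside dimensions 179×126×83 mm, with a uniform wall and base thickness of 9 mm. The base is a full 179×126 slab on the floor; four walls sit on top of the base. The front and back walls (the −y and +y sides) span the full width; the two side walls fit between them.

The open box is on top of the stool.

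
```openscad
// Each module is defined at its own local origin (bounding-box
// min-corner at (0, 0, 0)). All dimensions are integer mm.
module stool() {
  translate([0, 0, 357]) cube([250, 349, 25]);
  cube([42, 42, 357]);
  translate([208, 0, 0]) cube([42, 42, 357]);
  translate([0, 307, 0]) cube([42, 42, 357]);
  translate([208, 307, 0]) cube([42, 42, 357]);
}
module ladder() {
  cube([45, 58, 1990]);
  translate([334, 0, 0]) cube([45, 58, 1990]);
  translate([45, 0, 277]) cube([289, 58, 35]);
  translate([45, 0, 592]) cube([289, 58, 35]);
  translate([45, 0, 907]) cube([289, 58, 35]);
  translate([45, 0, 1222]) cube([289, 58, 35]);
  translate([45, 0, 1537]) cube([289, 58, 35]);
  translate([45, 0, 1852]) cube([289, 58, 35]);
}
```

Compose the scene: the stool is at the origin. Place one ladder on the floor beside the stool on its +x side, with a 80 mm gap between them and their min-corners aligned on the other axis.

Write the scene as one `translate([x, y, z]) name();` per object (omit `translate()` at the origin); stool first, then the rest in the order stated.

stool();
translate([330, 0, 0]) ladder();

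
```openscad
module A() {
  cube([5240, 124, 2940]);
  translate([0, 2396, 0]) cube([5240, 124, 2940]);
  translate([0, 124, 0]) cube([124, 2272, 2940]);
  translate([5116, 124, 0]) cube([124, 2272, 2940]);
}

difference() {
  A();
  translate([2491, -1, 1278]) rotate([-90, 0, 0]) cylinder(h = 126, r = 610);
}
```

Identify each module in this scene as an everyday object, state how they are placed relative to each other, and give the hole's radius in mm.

A is a house frame. The house frame has a circular hole through its front wall. The hole's radius is 610 mm.

The subtracted cylinder has r = 610 mm.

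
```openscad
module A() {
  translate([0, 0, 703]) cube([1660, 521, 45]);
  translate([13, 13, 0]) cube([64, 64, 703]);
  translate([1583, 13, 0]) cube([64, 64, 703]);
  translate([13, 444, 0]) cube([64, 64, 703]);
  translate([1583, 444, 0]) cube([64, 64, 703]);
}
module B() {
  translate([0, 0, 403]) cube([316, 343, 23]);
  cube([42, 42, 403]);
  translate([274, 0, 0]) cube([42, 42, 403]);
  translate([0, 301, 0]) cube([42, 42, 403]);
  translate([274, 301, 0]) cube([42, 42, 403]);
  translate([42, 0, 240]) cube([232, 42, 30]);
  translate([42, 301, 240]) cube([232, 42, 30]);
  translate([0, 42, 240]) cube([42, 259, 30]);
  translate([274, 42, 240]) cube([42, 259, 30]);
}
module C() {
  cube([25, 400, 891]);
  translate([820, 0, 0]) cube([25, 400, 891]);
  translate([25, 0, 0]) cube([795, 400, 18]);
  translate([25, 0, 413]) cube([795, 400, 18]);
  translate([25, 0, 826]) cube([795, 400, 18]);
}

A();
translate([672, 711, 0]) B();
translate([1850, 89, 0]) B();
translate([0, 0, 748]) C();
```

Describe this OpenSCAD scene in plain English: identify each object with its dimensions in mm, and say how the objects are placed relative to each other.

A is a table with a 1660×521 mm rectangular top, 45 mm thick, top surface at z = 748 mm, supported by four 64×64 mm square legs, each inset 13 mm from the nearest pair of top edges, running from the floor.

B is a four-legged stool. The seat is a 316×343×23 mm slab whose top surface is at z = 426 mm; four square legs, each 42×42 mm in cross-section, run from the floor (z = 0) to the underside of the seat, each flush with a corner of the seat. Four stretchers, 42 mm wide and 30 mm tall, connect adjacent legs with their undersides at z = 240 mm, each running between the inner faces of the legs it joins and aligned with the legs' outer faces on the other axis.

C is a bookshelf 845 mm wide overall, 400 mm deep and 891 mm tall. The two sides are 25 mm thick vertical panels. 3 horizontal shelves of 18 mm thickness span between the inner faces of the sides; the lowest shelf sits on the floor and shelves are stacked with a clear vertical gap of 395 mm between each pair.

Two stools sit around the table at the +y, +x sides. The bookshelf is on top of the table.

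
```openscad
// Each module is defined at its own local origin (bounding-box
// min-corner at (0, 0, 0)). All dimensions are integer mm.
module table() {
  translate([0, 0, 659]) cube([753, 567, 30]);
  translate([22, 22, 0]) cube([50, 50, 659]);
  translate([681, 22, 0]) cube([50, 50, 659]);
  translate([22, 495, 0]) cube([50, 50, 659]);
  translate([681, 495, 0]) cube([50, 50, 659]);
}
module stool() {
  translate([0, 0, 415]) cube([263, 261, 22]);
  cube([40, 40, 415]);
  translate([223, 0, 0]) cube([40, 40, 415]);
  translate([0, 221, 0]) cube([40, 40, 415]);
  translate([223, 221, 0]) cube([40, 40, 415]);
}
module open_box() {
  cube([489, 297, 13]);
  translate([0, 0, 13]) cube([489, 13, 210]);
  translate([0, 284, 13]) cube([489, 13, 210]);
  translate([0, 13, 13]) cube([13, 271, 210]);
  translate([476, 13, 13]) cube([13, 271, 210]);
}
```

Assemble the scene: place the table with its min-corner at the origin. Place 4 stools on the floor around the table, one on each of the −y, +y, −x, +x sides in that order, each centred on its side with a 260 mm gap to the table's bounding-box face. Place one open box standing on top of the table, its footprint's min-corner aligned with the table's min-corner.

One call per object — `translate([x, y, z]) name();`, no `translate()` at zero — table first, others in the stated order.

table();
translate([245, -521, 0]) stool();
translate([245, 827, 0]) stool();
translate([-523, 153, 0]) stool();
translate([1013, 153, 0]) stool();
translate([0, 0, 689]) open_box();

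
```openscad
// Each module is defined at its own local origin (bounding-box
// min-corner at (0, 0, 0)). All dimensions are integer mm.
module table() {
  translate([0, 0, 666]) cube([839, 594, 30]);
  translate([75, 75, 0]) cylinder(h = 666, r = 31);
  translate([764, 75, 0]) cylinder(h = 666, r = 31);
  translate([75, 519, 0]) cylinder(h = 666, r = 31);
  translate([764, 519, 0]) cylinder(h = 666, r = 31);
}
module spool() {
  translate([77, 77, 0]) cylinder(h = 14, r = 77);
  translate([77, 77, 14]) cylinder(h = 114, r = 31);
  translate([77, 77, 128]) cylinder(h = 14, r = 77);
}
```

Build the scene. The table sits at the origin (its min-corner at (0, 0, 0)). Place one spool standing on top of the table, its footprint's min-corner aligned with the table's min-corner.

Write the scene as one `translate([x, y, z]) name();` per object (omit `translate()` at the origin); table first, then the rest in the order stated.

table();
translate([0, 0, 696]) spool();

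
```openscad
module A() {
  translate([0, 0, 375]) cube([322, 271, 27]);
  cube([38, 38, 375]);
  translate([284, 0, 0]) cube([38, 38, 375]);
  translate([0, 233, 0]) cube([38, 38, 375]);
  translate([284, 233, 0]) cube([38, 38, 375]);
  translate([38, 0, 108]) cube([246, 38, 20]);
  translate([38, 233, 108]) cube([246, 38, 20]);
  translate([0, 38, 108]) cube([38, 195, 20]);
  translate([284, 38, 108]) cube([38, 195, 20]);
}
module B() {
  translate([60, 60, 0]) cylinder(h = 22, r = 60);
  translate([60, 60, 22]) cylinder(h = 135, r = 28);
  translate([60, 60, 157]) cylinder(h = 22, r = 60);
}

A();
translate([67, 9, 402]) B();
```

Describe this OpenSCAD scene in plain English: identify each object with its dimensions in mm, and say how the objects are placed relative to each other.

A is a simple wooden stool: a rectangular seat 322 mm (x) by 271 mm (y), 27 mm thick, top face at z = 402 mm, on four square legs, each 38×38 mm in cross-section. The legs rest on z = 0, each flush with a corner of the seat. Four stretchers, 38 mm wide and 20 mm tall, connect adjacent legs with their undersides at z = 108 mm, each running between the inner faces of the legs it joins and aligned with the legs' outer faces on the other axis.

B is a spool: two coaxial disc flanges of radius 60 mm and thickness 22 mm, joined by a core cylinder of radius 28 mm and height 135 mm. The lower flange rests on z = 0 and the three cylinders share a vertical axis.

The spool is on top of the stool.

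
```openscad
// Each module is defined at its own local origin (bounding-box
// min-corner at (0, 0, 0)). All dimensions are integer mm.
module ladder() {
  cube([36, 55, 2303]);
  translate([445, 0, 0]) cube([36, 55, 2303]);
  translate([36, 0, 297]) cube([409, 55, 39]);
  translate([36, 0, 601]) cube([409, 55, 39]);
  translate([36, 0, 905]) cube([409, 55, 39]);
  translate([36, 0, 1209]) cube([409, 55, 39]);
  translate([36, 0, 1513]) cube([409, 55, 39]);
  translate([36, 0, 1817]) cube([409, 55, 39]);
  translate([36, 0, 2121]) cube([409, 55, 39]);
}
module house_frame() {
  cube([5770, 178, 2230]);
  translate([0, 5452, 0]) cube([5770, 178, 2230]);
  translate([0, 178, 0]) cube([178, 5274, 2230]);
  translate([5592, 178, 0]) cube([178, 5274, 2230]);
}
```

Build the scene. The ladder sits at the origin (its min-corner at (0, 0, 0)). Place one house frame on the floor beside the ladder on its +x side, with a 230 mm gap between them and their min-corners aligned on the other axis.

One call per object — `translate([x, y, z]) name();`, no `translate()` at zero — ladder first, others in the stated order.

ladder();
translate([711, 0, 0]) house_frame();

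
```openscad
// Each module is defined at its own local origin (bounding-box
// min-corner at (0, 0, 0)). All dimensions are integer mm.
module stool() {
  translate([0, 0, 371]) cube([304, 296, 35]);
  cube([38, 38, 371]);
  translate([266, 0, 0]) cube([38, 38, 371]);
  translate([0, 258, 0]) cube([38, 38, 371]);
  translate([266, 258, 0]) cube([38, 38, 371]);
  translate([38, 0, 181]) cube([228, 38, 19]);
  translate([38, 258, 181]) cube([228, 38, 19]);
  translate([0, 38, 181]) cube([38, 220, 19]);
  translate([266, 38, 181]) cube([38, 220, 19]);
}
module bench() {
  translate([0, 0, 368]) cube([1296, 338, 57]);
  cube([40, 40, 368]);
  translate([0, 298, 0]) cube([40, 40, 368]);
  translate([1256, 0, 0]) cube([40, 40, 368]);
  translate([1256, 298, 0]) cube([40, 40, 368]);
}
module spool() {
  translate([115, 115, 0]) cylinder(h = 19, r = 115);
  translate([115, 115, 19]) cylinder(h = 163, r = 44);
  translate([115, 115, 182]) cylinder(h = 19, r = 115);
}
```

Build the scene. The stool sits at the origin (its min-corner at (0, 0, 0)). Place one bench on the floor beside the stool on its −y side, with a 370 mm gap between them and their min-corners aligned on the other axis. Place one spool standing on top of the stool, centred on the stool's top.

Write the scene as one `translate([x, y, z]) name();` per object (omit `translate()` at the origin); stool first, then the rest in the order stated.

stool();
translate([0, -708, 0]) bench();
translate([37, 33, 406]) spool();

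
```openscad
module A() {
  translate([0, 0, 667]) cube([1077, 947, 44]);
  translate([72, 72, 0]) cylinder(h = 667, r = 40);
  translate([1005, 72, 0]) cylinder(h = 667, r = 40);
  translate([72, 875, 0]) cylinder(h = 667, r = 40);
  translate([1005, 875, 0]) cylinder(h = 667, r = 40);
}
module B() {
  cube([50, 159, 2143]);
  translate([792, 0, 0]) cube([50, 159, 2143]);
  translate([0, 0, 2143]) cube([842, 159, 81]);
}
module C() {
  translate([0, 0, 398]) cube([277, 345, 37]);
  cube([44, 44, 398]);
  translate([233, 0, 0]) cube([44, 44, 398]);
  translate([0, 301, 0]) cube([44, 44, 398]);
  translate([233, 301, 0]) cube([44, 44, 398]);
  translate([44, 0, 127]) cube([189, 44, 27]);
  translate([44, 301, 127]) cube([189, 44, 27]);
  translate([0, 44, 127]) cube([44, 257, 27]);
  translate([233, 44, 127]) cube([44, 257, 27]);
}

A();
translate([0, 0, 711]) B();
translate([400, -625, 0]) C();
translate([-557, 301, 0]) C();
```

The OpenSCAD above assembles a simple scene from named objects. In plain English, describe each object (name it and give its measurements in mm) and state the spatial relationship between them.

A is a rectangular dining table. The top is 1077×947×44 mm with its upper surface at z = 711 mm. It stands on four round legs of 80 mm diameter, each leg's bounding box inset 32 mm from the nearest pair of top edges, running from the floor to the underside of the top.

B is a door frame. The clear opening is 742 mm wide and 2143 mm high. Two 50 mm wide jambs, 159 mm deep, stand either side of the opening from the floor to the top of the opening. A 81 mm thick head sits across the top of both jambs, spanning the full outside width of the frame.

C is a four-legged stool. The seat is a 277×345×37 mm slab whose top surface is at z = 435 mm; four square legs, each 44×44 mm in cross-section, run from the floor (z = 0) to the underside of the seat, each flush with a corner of the seat. Four stretchers, 44 mm wide and 27 mm tall, connect adjacent legs with their undersides at z = 127 mm, each running between the inner faces of the legs it joins and aligned with the legs' outer faces on the other axis.

The door frame is on top of the table. Two stools sit around the table at the −y, −x sides.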